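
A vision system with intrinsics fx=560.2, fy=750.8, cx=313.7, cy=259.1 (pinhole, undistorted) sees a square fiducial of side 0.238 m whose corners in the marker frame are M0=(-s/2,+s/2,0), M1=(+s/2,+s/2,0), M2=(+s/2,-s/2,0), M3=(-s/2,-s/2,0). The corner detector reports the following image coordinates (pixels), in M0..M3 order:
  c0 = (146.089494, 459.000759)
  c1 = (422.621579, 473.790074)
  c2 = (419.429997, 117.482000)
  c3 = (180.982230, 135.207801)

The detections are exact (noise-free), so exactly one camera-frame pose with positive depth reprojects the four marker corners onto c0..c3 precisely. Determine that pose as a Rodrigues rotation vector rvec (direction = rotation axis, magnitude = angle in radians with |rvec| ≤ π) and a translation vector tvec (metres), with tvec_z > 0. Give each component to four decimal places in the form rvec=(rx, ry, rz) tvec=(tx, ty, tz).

rvec=(-0.3373, 0.2071, 0.0171) tvec=(-0.0244, 0.0163, 0.5056)

Intrinsics K: fx=560.2, fy=750.8, cx=313.7, cy=259.1
Marker side s = 0.238 m; corners in marker frame (Z=0):
  M0 = (-0.1190, +0.1190, 0)
  M1 = (+0.1190, +0.1190, 0)
  M2 = (+0.1190, -0.1190, 0)
  M3 = (-0.1190, -0.1190, 0)
Detected image corners:
  c0 = (146.089494, 459.000759) px
  c1 = (422.621579, 473.790074) px
  c2 = (419.429997, 117.482000) px
  c3 = (180.982230, 135.207801) px
Planar DLT: solve 8×8 A·h = b for H (H[2,2]=1):
  H  [+957.49447 -259.36864 +286.69245]
  H  [-131.31948 +1233.93419 +283.32775]
  H  [-0.40455 -0.64636 +1.00000]
B = K⁻¹H; ‖b₁‖=1.977876, ‖b₂‖=1.977876; λ = 2/(‖b₁‖+‖b₂‖) = 0.505593, sign → tz>0 ⇒ λ=+0.505593
r₁ = λ·B[:,0] = (+0.97870,-0.01785,-0.20454); r₂ = λ·B[:,1] = (-0.05109,+0.94371,-0.32679)
r₃ = r₁×r₂ = (+0.19886,+0.33028,+0.92270); SVD([r₁ r₂ r₃]) → R = UVᵀ:
  R  [+0.97870 -0.05109 +0.19886]
  R  [-0.01785 +0.94371 +0.33028]
  R  [-0.20454 -0.32679 +0.92270]
t = (-0.02437, +0.01632, +0.50559) m
tr R = 2.845107; θ = arccos((tr R − 1)/2) = 0.396149 rad = 22.698°
axis k = ((R−Rᵀ)₃₂, (R−Rᵀ)₁₃, (R−Rᵀ)₂₁) / (2 sinθ) = (-0.851423, +0.522708, +0.043075)
rvec = θ·k = (-0.337290, +0.207070, +0.017064)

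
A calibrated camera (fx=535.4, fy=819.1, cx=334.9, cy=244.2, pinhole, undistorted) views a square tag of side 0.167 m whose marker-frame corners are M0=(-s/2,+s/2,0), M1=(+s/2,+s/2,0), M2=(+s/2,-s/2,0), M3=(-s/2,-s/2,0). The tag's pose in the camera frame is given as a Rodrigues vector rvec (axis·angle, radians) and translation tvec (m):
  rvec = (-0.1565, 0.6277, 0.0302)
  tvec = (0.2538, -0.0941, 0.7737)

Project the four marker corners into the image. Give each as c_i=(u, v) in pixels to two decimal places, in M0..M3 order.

c0=(453.63, 234.09) c1=(571.40, 229.00) c2=(573.25, 45.92) c3=(458.48, 72.39)

Intrinsics K: fx=535.4, fy=819.1, cx=334.9, cy=244.2
Marker side s = 0.167 m; corners in marker frame (Z=0):
  M0 = (-0.0835, +0.0835, 0)
  M1 = (+0.0835, +0.0835, 0)
  M2 = (+0.0835, -0.0835, 0)
  M3 = (-0.0835, -0.0835, 0)
rvec = (-0.1565, 0.6277, 0.0302), |rvec| = θ = 0.64762 rad = 37.106°
Rodrigues: sinθ=0.60329, 1−cosθ=0.20248; R = I + sinθ·[k]× + (1−cosθ)·[k]×²:
    [+0.80935 -0.07556 +0.58245]
    [-0.01929 +0.98774 +0.15494]
    [-0.58702 -0.13664 +0.79796]
t = (0.2538, -0.0941, 0.7737) m
M0: Pc = R·M0+t = (+0.17991, -0.01001, +0.81131); u = 535.4·(+0.17991)/0.81131 + 334.9 = 453.6271, v = 819.1·(-0.01001)/0.81131 + 244.2 = 234.0906
M1: Pc = R·M1+t = (+0.31507, -0.01323, +0.71328); u = 535.4·(+0.31507)/0.71328 + 334.9 = 571.3995, v = 819.1·(-0.01323)/0.71328 + 244.2 = 229.0015
M2: Pc = R·M2+t = (+0.32769, -0.17819, +0.73609); u = 535.4·(+0.32769)/0.73609 + 334.9 = 573.2460, v = 819.1·(-0.17819)/0.73609 + 244.2 = 45.9197
M3: Pc = R·M3+t = (+0.19253, -0.17497, +0.83412); u = 535.4·(+0.19253)/0.83412 + 334.9 = 458.4784, v = 819.1·(-0.17497)/0.83412 + 244.2 = 72.3865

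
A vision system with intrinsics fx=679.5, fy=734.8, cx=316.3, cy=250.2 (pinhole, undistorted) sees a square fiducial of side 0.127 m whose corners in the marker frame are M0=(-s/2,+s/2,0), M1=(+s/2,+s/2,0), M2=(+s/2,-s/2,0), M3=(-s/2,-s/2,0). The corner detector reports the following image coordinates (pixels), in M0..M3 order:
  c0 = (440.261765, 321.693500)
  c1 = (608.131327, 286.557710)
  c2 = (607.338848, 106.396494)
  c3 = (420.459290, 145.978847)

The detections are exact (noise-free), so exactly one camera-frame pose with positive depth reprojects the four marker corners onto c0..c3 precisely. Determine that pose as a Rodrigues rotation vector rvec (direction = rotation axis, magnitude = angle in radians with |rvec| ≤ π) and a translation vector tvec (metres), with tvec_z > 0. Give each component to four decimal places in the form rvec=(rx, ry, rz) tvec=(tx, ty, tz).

Intrinsics K: fx=679.5, fy=734.8, cx=316.3, cy=250.2
Marker side s = 0.127 m; corners in marker frame (Z=0):
  M0 = (-0.0635, +0.0635, 0)
  M1 = (+0.0635, +0.0635, 0)
  M2 = (+0.0635, -0.0635, 0)
  M3 = (-0.0635, -0.0635, 0)
Detected image corners:
  c0 = (440.261765, 321.693500) px
  c1 = (608.131327, 286.557710) px
  c2 = (607.338848, 106.396494) px
  c3 = (420.459290, 145.978847) px
Planar DLT: solve 8×8 A·h = b for H (H[2,2]=1):
  H  [+1382.58996 +519.77797 +519.21510]
  H  [-297.39010 +1582.87531 +219.95353]
  H  [-0.01935 +0.84502 +1.00000]
B = K⁻¹H; ‖b₁‖=2.082233, ‖b₂‖=2.082233; λ = 2/(‖b₁‖+‖b₂‖) = 0.480254, sign → tz>0 ⇒ λ=+0.480254
r₁ = λ·B[:,0] = (+0.98151,-0.19121,-0.00929); r₂ = λ·B[:,1] = (+0.17846,+0.89636,+0.40582)
r₃ = r₁×r₂ = (-0.06926,-0.39998,+0.91390); SVD([r₁ r₂ r₃]) → R = UVᵀ:
  R  [+0.98151 +0.17846 -0.06926]
  R  [-0.19121 +0.89636 -0.39998]
  R  [-0.00929 +0.40582 +0.91390]
t = (+0.14342, -0.01977, +0.48025) m
tr R = 2.791771; θ = arccos((tr R − 1)/2) = 0.460376 rad = 26.378°
axis k = ((R−Rᵀ)₃₂, (R−Rᵀ)₁₃, (R−Rᵀ)₂₁) / (2 sinθ) = (+0.906846, -0.067492, -0.416023)
rvec = θ·k = (+0.417491, -0.031072, -0.191527)

rvec=(0.4175, -0.0311, -0.1915) tvec=(0.1434, -0.0198, 0.4803)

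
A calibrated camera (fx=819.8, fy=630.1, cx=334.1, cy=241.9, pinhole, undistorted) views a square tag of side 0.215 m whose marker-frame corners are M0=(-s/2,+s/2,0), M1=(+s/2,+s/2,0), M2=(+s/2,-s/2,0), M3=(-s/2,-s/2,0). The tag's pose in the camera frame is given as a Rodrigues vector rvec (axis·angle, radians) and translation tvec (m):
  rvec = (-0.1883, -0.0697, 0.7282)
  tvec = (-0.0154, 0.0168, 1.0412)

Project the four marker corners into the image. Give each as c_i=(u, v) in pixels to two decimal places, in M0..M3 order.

c0=(200.86, 256.47) c1=(329.52, 345.08) c2=(438.36, 247.84) c3=(314.73, 162.76)

Intrinsics K: fx=819.8, fy=630.1, cx=334.1, cy=241.9
Marker side s = 0.215 m; corners in marker frame (Z=0):
  M0 = (-0.1075, +0.1075, 0)
  M1 = (+0.1075, +0.1075, 0)
  M2 = (+0.1075, -0.1075, 0)
  M3 = (-0.1075, -0.1075, 0)
rvec = (-0.1883, -0.0697, 0.7282), |rvec| = θ = 0.75537 rad = 43.280°
Rodrigues: sinθ=0.68556, 1−cosθ=0.27198; R = I + sinθ·[k]× + (1−cosθ)·[k]×²:
    [+0.74492 -0.65464 -0.12862]
    [+0.66715 +0.73033 +0.14670]
    [-0.00210 -0.19509 +0.98078]
t = (-0.0154, 0.0168, 1.0412) m
M0: Pc = R·M0+t = (-0.16585, +0.02359, +1.02045); u = 819.8·(-0.16585)/1.02045 + 334.1 = 200.8594, v = 630.1·(+0.02359)/1.02045 + 241.9 = 256.4670
M1: Pc = R·M1+t = (-0.00570, +0.16703, +1.02000); u = 819.8·(-0.00570)/1.02000 + 334.1 = 329.5224, v = 630.1·(+0.16703)/1.02000 + 241.9 = 345.0816
M2: Pc = R·M2+t = (+0.13505, +0.01001, +1.06195); u = 819.8·(+0.13505)/1.06195 + 334.1 = 438.3577, v = 630.1·(+0.01001)/1.06195 + 241.9 = 247.8385
M3: Pc = R·M3+t = (-0.02510, -0.13343, +1.06240); u = 819.8·(-0.02510)/1.06240 + 334.1 = 314.7281, v = 630.1·(-0.13343)/1.06240 + 241.9 = 162.7639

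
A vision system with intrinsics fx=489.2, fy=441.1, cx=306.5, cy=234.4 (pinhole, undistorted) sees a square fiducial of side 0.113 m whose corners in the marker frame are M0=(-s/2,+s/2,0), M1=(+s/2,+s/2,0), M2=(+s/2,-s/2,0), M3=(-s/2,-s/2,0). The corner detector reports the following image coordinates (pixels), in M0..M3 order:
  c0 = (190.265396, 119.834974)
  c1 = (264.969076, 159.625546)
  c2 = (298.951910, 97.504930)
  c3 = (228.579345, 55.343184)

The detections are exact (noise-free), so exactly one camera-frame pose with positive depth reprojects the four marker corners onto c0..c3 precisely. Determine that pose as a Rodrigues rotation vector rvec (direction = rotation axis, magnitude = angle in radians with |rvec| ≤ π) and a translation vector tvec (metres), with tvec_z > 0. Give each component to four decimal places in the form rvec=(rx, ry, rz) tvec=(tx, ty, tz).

rvec=(-0.1033, -0.3835, 0.4567) tvec=(-0.0806, -0.1897, 0.6629)

Intrinsics K: fx=489.2, fy=441.1, cx=306.5, cy=234.4
Marker side s = 0.113 m; corners in marker frame (Z=0):
  M0 = (-0.0565, +0.0565, 0)
  M1 = (+0.0565, +0.0565, 0)
  M2 = (+0.0565, -0.0565, 0)
  M3 = (-0.0565, -0.0565, 0)
Detected image corners:
  c0 = (190.265396, 119.834974) px
  c1 = (264.969076, 159.625546) px
  c2 = (298.951910, 97.504930) px
  c3 = (228.579345, 55.343184) px
Planar DLT: solve 8×8 A·h = b for H (H[2,2]=1):
  H  [+766.74462 -386.81918 +247.01538]
  H  [+417.81903 +530.24921 +108.17548]
  H  [+0.50922 -0.27463 +1.00000]
B = K⁻¹H; ‖b₁‖=1.508434, ‖b₂‖=1.508434; λ = 2/(‖b₁‖+‖b₂‖) = 0.662939, sign → tz>0 ⇒ λ=+0.662939
r₁ = λ·B[:,0] = (+0.82755,+0.44856,+0.33758); r₂ = λ·B[:,1] = (-0.41013,+0.89367,-0.18206)
r₃ = r₁×r₂ = (-0.38335,+0.01221,+0.92352); SVD([r₁ r₂ r₃]) → R = UVᵀ:
  R  [+0.82755 -0.41013 -0.38335]
  R  [+0.44856 +0.89367 +0.01221]
  R  [+0.33758 -0.18206 +0.92352]
t = (-0.08061, -0.18971, +0.66294) m
tr R = 2.644738; θ = arccos((tr R − 1)/2) = 0.605234 rad = 34.677°
axis k = ((R−Rᵀ)₃₂, (R−Rᵀ)₁₃, (R−Rᵀ)₂₁) / (2 sinθ) = (-0.170726, -0.633563, +0.754620)
rvec = θ·k = (-0.103329, -0.383454, +0.456722)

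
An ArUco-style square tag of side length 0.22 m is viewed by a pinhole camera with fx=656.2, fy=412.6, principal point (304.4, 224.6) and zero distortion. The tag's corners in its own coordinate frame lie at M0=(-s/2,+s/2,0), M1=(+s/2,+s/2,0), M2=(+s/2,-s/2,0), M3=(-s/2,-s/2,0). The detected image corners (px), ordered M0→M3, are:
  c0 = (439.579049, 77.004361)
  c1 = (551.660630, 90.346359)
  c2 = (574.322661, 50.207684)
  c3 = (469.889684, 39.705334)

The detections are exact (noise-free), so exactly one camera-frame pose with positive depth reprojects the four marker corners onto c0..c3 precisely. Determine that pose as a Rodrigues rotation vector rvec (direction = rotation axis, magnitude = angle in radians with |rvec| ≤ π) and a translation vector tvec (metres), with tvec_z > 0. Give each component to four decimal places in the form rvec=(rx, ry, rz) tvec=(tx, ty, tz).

rvec=(-0.5891, 0.2030, 0.3783) tvec=(0.4158, -0.5233, 1.3393)

Intrinsics K: fx=656.2, fy=412.6, cx=304.4, cy=224.6
Marker side s = 0.22 m; corners in marker frame (Z=0):
  M0 = (-0.1100, +0.1100, 0)
  M1 = (+0.1100, +0.1100, 0)
  M2 = (+0.1100, -0.1100, 0)
  M3 = (-0.1100, -0.1100, 0)
Detected image corners:
  c0 = (439.579049, 77.004361) px
  c1 = (551.660630, 90.346359) px
  c2 = (574.322661, 50.207684) px
  c3 = (469.889684, 39.705334) px
Planar DLT: solve 8×8 A·h = b for H (H[2,2]=1):
  H  [+380.40414 -311.37581 +508.11024]
  H  [+39.90166 +151.75401 +63.37545]
  H  [-0.21805 -0.37449 +1.00000]
B = K⁻¹H; ‖b₁‖=0.746668, ‖b₂‖=0.746668; λ = 2/(‖b₁‖+‖b₂‖) = 1.339283, sign → tz>0 ⇒ λ=+1.339283
r₁ = λ·B[:,0] = (+0.91186,+0.28849,-0.29203); r₂ = λ·B[:,1] = (-0.40285,+0.76561,-0.50155)
r₃ = r₁×r₂ = (+0.07889,+0.57499,+0.81435); SVD([r₁ r₂ r₃]) → R = UVᵀ:
  R  [+0.91186 -0.40285 +0.07889]
  R  [+0.28849 +0.76561 +0.57499]
  R  [-0.29203 -0.50155 +0.81435]
t = (+0.41577, -0.52333, +1.33928) m
tr R = 2.491818; θ = arccos((tr R − 1)/2) = 0.728898 rad = 41.763°
axis k = ((R−Rᵀ)₃₂, (R−Rᵀ)₁₃, (R−Rᵀ)₂₁) / (2 sinθ) = (-0.808160, +0.278451, +0.518982)
rvec = θ·k = (-0.589066, +0.202962, +0.378285)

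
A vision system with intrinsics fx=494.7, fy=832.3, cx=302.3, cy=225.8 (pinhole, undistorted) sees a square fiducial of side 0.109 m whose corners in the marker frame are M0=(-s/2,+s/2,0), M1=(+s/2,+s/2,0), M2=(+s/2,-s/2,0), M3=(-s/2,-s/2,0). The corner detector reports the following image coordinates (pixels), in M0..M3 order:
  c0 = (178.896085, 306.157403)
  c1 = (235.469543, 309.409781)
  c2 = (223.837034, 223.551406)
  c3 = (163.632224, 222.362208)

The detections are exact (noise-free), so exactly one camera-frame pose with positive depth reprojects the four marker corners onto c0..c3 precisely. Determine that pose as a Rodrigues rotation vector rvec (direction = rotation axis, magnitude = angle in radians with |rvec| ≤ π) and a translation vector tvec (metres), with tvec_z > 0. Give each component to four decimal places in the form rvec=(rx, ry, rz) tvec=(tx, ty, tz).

Intrinsics K: fx=494.7, fy=832.3, cx=302.3, cy=225.8
Marker side s = 0.109 m; corners in marker frame (Z=0):
  M0 = (-0.0545, +0.0545, 0)
  M1 = (+0.0545, +0.0545, 0)
  M2 = (+0.0545, -0.0545, 0)
  M3 = (-0.0545, -0.0545, 0)
Detected image corners:
  c0 = (178.896085, 306.157403) px
  c1 = (235.469543, 309.409781) px
  c2 = (223.837034, 223.551406) px
  c3 = (163.632224, 222.362208) px
Planar DLT: solve 8×8 A·h = b for H (H[2,2]=1):
  H  [+487.09777 +249.02991 +200.30693]
  H  [-42.86507 +944.15603 +266.80212]
  H  [-0.23952 +0.62574 +1.00000]
B = K⁻¹H; ‖b₁‖=1.156162, ‖b₂‖=1.156163; λ = 2/(‖b₁‖+‖b₂‖) = 0.864930, sign → tz>0 ⇒ λ=+0.864930
r₁ = λ·B[:,0] = (+0.97824,+0.01166,-0.20717); r₂ = λ·B[:,1] = (+0.10468,+0.83434,+0.54122)
r₃ = r₁×r₂ = (+0.17916,-0.55113,+0.81496); SVD([r₁ r₂ r₃]) → R = UVᵀ:
  R  [+0.97824 +0.10468 +0.17916]
  R  [+0.01166 +0.83434 -0.55113]
  R  [-0.20717 +0.54122 +0.81496]
t = (-0.17832, +0.04261, +0.86493) m
tr R = 2.627537; θ = arccos((tr R − 1)/2) = 0.620189 rad = 35.534°
axis k = ((R−Rᵀ)₃₂, (R−Rᵀ)₁₃, (R−Rᵀ)₂₁) / (2 sinθ) = (+0.939751, +0.332362, -0.080022)
rvec = θ·k = (+0.582823, +0.206127, -0.049629)

rvec=(0.5828, 0.2061, -0.0496) tvec=(-0.1783, 0.0426, 0.8649)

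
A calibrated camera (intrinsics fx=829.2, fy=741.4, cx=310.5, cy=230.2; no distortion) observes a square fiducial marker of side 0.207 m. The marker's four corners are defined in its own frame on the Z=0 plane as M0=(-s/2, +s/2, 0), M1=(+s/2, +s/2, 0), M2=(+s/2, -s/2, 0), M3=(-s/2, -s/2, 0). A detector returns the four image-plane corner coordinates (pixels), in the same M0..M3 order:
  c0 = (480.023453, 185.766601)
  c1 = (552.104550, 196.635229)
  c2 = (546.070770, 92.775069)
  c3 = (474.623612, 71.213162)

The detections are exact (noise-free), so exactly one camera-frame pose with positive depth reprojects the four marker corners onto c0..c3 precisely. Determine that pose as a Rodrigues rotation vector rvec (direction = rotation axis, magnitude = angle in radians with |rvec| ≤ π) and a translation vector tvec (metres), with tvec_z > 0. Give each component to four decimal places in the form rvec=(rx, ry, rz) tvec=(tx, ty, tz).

Intrinsics K: fx=829.2, fy=741.4, cx=310.5, cy=230.2
Marker side s = 0.207 m; corners in marker frame (Z=0):
  M0 = (-0.1035, +0.1035, 0)
  M1 = (+0.1035, +0.1035, 0)
  M2 = (+0.1035, -0.1035, 0)
  M3 = (-0.1035, -0.1035, 0)
Detected image corners:
  c0 = (480.023453, 185.766601) px
  c1 = (552.104550, 196.635229) px
  c2 = (546.070770, 92.775069) px
  c3 = (474.623612, 71.213162) px
Planar DLT: solve 8×8 A·h = b for H (H[2,2]=1):
  H  [+595.63323 -14.03893 +514.98312]
  H  [+144.81640 +515.16429 +136.54502]
  H  [+0.48511 -0.08132 +1.00000]
B = K⁻¹H; ‖b₁‖=0.724805, ‖b₂‖=0.724805; λ = 2/(‖b₁‖+‖b₂‖) = 1.379681, sign → tz>0 ⇒ λ=+1.379681
r₁ = λ·B[:,0] = (+0.74043,+0.06168,+0.66929); r₂ = λ·B[:,1] = (+0.01865,+0.99351,-0.11219)
r₃ = r₁×r₂ = (-0.67187,+0.09556,+0.73448); SVD([r₁ r₂ r₃]) → R = UVᵀ:
  R  [+0.74043 +0.01865 -0.67187]
  R  [+0.06168 +0.99351 +0.09556]
  R  [+0.66929 -0.11219 +0.73448]
t = (+0.34023, -0.17428, +1.37968) m
tr R = 2.468425; θ = arccos((tr R − 1)/2) = 0.746290 rad = 42.759°
axis k = ((R−Rᵀ)₃₂, (R−Rᵀ)₁₃, (R−Rᵀ)₂₁) / (2 sinθ) = (-0.153001, -0.987718, +0.031688)
rvec = θ·k = (-0.114183, -0.737124, +0.023648)

rvec=(-0.1142, -0.7371, 0.0236) tvec=(0.3402, -0.1743, 1.3797)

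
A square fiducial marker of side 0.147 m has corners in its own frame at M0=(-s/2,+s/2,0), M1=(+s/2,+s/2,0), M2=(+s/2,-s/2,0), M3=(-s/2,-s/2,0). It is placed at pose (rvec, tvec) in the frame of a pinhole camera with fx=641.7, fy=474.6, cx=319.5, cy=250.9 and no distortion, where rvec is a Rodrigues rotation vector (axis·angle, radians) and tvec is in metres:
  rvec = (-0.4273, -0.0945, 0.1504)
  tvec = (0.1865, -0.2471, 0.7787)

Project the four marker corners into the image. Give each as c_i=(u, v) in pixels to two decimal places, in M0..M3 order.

Intrinsics K: fx=641.7, fy=474.6, cx=319.5, cy=250.9
Marker side s = 0.147 m; corners in marker frame (Z=0):
  M0 = (-0.0735, +0.0735, 0)
  M1 = (+0.0735, +0.0735, 0)
  M2 = (+0.0735, -0.0735, 0)
  M3 = (-0.0735, -0.0735, 0)
rvec = (-0.4273, -0.0945, 0.1504), |rvec| = θ = 0.46275 rad = 26.514°
Rodrigues: sinθ=0.44641, 1−cosθ=0.10517; R = I + sinθ·[k]× + (1−cosθ)·[k]×²:
    [+0.98450 -0.12526 -0.12273]
    [+0.16492 +0.89922 +0.40523]
    [+0.05960 -0.41919 +0.90594]
t = (0.1865, -0.2471, 0.7787) m
M0: Pc = R·M0+t = (+0.10493, -0.19313, +0.74351); u = 641.7·(+0.10493)/0.74351 + 319.5 = 410.0641, v = 474.6·(-0.19313)/0.74351 + 250.9 = 127.6207
M1: Pc = R·M1+t = (+0.24965, -0.16889, +0.75227); u = 641.7·(+0.24965)/0.75227 + 319.5 = 532.4600, v = 474.6·(-0.16889)/0.75227 + 250.9 = 144.3514
M2: Pc = R·M2+t = (+0.26807, -0.30107, +0.81389); u = 641.7·(+0.26807)/0.81389 + 319.5 = 530.8537, v = 474.6·(-0.30107)/0.81389 + 250.9 = 75.3383
M3: Pc = R·M3+t = (+0.12335, -0.32531, +0.80513); u = 641.7·(+0.12335)/0.80513 + 319.5 = 417.8080, v = 474.6·(-0.32531)/0.80513 + 250.9 = 59.1371

c0=(410.06, 127.62) c1=(532.46, 144.35) c2=(530.85, 75.34) c3=(417.81, 59.14)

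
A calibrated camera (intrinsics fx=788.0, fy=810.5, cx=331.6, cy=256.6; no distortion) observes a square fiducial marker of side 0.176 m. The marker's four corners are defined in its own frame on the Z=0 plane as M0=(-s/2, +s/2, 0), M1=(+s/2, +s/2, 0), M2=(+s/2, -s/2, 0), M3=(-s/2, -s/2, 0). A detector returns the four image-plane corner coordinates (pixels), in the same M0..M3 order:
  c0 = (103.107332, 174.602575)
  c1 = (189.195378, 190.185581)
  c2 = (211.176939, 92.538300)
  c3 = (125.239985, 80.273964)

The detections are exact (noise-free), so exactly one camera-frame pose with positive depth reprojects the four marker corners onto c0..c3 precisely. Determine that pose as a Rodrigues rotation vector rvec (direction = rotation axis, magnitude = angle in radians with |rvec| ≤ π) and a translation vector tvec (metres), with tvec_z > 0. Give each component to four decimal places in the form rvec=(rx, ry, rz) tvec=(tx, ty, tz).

rvec=(-0.1113, 0.2631, 0.1985) tvec=(-0.3177, -0.2162, 1.4298)

Intrinsics K: fx=788.0, fy=810.5, cx=331.6, cy=256.6
Marker side s = 0.176 m; corners in marker frame (Z=0):
  M0 = (-0.0880, +0.0880, 0)
  M1 = (+0.0880, +0.0880, 0)
  M2 = (+0.0880, -0.0880, 0)
  M3 = (-0.0880, -0.0880, 0)
Detected image corners:
  c0 = (103.107332, 174.602575) px
  c1 = (189.195378, 190.185581) px
  c2 = (211.176939, 92.538300) px
  c3 = (125.239985, 80.273964) px
Planar DLT: solve 8×8 A·h = b for H (H[2,2]=1):
  H  [+459.15520 -134.47818 +156.52489]
  H  [+53.79613 +537.40907 +134.03916]
  H  [-0.18800 -0.05819 +1.00000]
B = K⁻¹H; ‖b₁‖=0.699407, ‖b₂‖=0.699407; λ = 2/(‖b₁‖+‖b₂‖) = 1.429784, sign → tz>0 ⇒ λ=+1.429784
r₁ = λ·B[:,0] = (+0.94623,+0.18000,-0.26880); r₂ = λ·B[:,1] = (-0.20899,+0.97437,-0.08320)
r₃ = r₁×r₂ = (+0.24694,+0.13490,+0.95960); SVD([r₁ r₂ r₃]) → R = UVᵀ:
  R  [+0.94623 -0.20899 +0.24694]
  R  [+0.18000 +0.97437 +0.13490]
  R  [-0.26880 -0.08320 +0.95960]
t = (-0.31766, -0.21621, +1.42978) m
tr R = 2.880194; θ = arccos((tr R − 1)/2) = 0.347881 rad = 19.932°
axis k = ((R−Rᵀ)₃₂, (R−Rᵀ)₁₃, (R−Rᵀ)₂₁) / (2 sinθ) = (-0.319892, +0.756418, +0.570526)
rvec = θ·k = (-0.111284, +0.263144, +0.198475)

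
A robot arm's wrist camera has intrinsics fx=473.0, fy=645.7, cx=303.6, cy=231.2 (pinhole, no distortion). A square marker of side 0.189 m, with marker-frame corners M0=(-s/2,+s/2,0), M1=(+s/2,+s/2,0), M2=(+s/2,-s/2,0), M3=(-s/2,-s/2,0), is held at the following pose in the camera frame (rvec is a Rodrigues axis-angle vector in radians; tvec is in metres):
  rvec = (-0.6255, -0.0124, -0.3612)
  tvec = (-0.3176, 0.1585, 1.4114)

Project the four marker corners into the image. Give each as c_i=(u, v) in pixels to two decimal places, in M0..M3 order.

c0=(171.98, 356.05) c1=(235.38, 324.84) c2=(220.12, 256.00) c3=(161.19, 283.82)

Intrinsics K: fx=473.0, fy=645.7, cx=303.6, cy=231.2
Marker side s = 0.189 m; corners in marker frame (Z=0):
  M0 = (-0.0945, +0.0945, 0)
  M1 = (+0.0945, +0.0945, 0)
  M2 = (+0.0945, -0.0945, 0)
  M3 = (-0.0945, -0.0945, 0)
rvec = (-0.6255, -0.0124, -0.3612), |rvec| = θ = 0.72241 rad = 41.391°
Rodrigues: sinθ=0.66119, 1−cosθ=0.24978; R = I + sinθ·[k]× + (1−cosθ)·[k]×²:
    [+0.93748 +0.33431 +0.09679]
    [-0.32688 +0.75029 +0.57464]
    [+0.11949 -0.57035 +0.81266]
t = (-0.3176, 0.1585, 1.4114) m
M0: Pc = R·M0+t = (-0.37460, +0.26029, +1.34621); u = 473.0·(-0.37460)/1.34621 + 303.6 = 171.9817, v = 645.7·(+0.26029)/1.34621 + 231.2 = 356.0475
M1: Pc = R·M1+t = (-0.19742, +0.19851, +1.36879); u = 473.0·(-0.19742)/1.36879 + 303.6 = 235.3809, v = 645.7·(+0.19851)/1.36879 + 231.2 = 324.8441
M2: Pc = R·M2+t = (-0.26060, +0.05671, +1.47659); u = 473.0·(-0.26060)/1.47659 + 303.6 = 220.1214, v = 645.7·(+0.05671)/1.47659 + 231.2 = 255.9976
M3: Pc = R·M3+t = (-0.43778, +0.11849, +1.45401); u = 473.0·(-0.43778)/1.45401 + 303.6 = 161.1854, v = 645.7·(+0.11849)/1.45401 + 231.2 = 283.8184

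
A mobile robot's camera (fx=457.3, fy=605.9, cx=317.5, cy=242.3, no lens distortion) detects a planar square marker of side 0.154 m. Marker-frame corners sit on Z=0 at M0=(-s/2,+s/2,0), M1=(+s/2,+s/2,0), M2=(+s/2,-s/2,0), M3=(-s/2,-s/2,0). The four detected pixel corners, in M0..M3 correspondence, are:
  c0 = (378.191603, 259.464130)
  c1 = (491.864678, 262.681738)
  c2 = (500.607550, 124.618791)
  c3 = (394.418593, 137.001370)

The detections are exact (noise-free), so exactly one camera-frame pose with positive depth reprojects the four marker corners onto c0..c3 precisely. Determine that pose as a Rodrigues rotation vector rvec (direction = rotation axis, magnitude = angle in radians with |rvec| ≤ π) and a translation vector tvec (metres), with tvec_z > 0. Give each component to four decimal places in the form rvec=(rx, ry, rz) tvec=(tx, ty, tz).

rvec=(-0.3995, 0.5264, 0.1151) tvec=(0.1690, -0.0517, 0.6404)

Intrinsics K: fx=457.3, fy=605.9, cx=317.5, cy=242.3
Marker side s = 0.154 m; corners in marker frame (Z=0):
  M0 = (-0.0770, +0.0770, 0)
  M1 = (+0.0770, +0.0770, 0)
  M2 = (+0.0770, -0.0770, 0)
  M3 = (-0.0770, -0.0770, 0)
Detected image corners:
  c0 = (378.191603, 259.464130) px
  c1 = (491.864678, 262.681738) px
  c2 = (500.607550, 124.618791) px
  c3 = (394.418593, 137.001370) px
Planar DLT: solve 8×8 A·h = b for H (H[2,2]=1):
  H  [+361.41732 -317.54886 +438.15597]
  H  [-187.87939 +738.41289 +193.41133]
  H  [-0.79639 -0.53253 +1.00000]
B = K⁻¹H; ‖b₁‖=1.561618, ‖b₂‖=1.561618; λ = 2/(‖b₁‖+‖b₂‖) = 0.640362, sign → tz>0 ⇒ λ=+0.640362
r₁ = λ·B[:,0] = (+0.86017,+0.00538,-0.50998); r₂ = λ·B[:,1] = (-0.20791,+0.91678,-0.34101)
r₃ = r₁×r₂ = (+0.46571,+0.39935,+0.78971); SVD([r₁ r₂ r₃]) → R = UVᵀ:
  R  [+0.86017 -0.20791 +0.46571]
  R  [+0.00538 +0.91678 +0.39935]
  R  [-0.50998 -0.34101 +0.78971]
t = (+0.16896, -0.05167, +0.64036) m
tr R = 2.566657; θ = arccos((tr R − 1)/2) = 0.670794 rad = 38.434°
axis k = ((R−Rᵀ)₃₂, (R−Rᵀ)₁₃, (R−Rᵀ)₂₁) / (2 sinθ) = (-0.595522, +0.784807, +0.171557)
rvec = θ·k = (-0.399472, +0.526443, +0.115079)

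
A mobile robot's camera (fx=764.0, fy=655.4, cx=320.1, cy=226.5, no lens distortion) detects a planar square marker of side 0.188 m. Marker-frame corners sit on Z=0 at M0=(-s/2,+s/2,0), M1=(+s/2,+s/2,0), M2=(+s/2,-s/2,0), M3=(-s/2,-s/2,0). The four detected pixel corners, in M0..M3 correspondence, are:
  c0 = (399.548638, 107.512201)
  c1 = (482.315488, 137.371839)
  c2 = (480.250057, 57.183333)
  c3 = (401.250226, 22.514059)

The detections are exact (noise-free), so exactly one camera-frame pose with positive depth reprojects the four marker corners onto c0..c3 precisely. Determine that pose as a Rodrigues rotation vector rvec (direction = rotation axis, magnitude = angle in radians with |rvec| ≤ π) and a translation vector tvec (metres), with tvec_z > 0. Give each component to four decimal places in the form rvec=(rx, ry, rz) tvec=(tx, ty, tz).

Intrinsics K: fx=764.0, fy=655.4, cx=320.1, cy=226.5
Marker side s = 0.188 m; corners in marker frame (Z=0):
  M0 = (-0.0940, +0.0940, 0)
  M1 = (+0.0940, +0.0940, 0)
  M2 = (+0.0940, -0.0940, 0)
  M3 = (-0.0940, -0.0940, 0)
Detected image corners:
  c0 = (399.548638, 107.512201) px
  c1 = (482.315488, 137.371839) px
  c2 = (480.250057, 57.183333) px
  c3 = (401.250226, 22.514059) px
Planar DLT: solve 8×8 A·h = b for H (H[2,2]=1):
  H  [+609.36602 -108.26273 +442.38574]
  H  [+204.93489 +418.66045 +80.79715]
  H  [+0.40688 -0.24865 +1.00000]
B = K⁻¹H; ‖b₁‖=0.767103, ‖b₂‖=0.767103; λ = 2/(‖b₁‖+‖b₂‖) = 1.303606, sign → tz>0 ⇒ λ=+1.303606
r₁ = λ·B[:,0] = (+0.81752,+0.22432,+0.53041); r₂ = λ·B[:,1] = (-0.04892,+0.94474,-0.32414)
r₃ = r₁×r₂ = (-0.57381,+0.23904,+0.78333); SVD([r₁ r₂ r₃]) → R = UVᵀ:
  R  [+0.81752 -0.04892 -0.57381]
  R  [+0.22432 +0.94474 +0.23904]
  R  [+0.53041 -0.32414 +0.78333]
t = (+0.20866, -0.28981, +1.30361) m
tr R = 2.545594; θ = arccos((tr R − 1)/2) = 0.687560 rad = 39.394°
axis k = ((R−Rᵀ)₃₂, (R−Rᵀ)₁₃, (R−Rᵀ)₂₁) / (2 sinθ) = (-0.443690, -0.869943, +0.215264)
rvec = θ·k = (-0.305063, -0.598138, +0.148007)

rvec=(-0.3051, -0.5981, 0.1480) tvec=(0.2087, -0.2898, 1.3036)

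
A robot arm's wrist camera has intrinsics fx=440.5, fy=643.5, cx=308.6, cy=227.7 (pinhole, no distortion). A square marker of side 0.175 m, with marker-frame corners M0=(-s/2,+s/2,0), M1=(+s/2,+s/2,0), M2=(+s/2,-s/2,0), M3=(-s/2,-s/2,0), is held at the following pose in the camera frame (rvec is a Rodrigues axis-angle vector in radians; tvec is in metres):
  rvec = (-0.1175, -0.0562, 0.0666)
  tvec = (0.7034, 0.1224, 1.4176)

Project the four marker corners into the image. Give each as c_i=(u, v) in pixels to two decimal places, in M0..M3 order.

c0=(500.40, 320.84) c1=(553.55, 325.79) c2=(553.39, 246.47) c3=(501.01, 241.08)

Intrinsics K: fx=440.5, fy=643.5, cx=308.6, cy=227.7
Marker side s = 0.175 m; corners in marker frame (Z=0):
  M0 = (-0.0875, +0.0875, 0)
  M1 = (+0.0875, +0.0875, 0)
  M2 = (+0.0875, -0.0875, 0)
  M3 = (-0.0875, -0.0875, 0)
rvec = (-0.1175, -0.0562, 0.0666), |rvec| = θ = 0.14629 rad = 8.382°
Rodrigues: sinθ=0.14577, 1−cosθ=0.01068; R = I + sinθ·[k]× + (1−cosθ)·[k]×²:
    [+0.99621 -0.06307 -0.05991]
    [+0.06966 +0.99090 +0.11521]
    [+0.05209 -0.11895 +0.99153]
t = (0.7034, 0.1224, 1.4176) m
M0: Pc = R·M0+t = (+0.61071, +0.20301, +1.40263); u = 440.5·(+0.61071)/1.40263 + 308.6 = 500.3958, v = 643.5·(+0.20301)/1.40263 + 227.7 = 320.8361
M1: Pc = R·M1+t = (+0.78505, +0.21520, +1.41175); u = 440.5·(+0.78505)/1.41175 + 308.6 = 553.5545, v = 643.5·(+0.21520)/1.41175 + 227.7 = 325.7912
M2: Pc = R·M2+t = (+0.79609, +0.04179, +1.43257); u = 440.5·(+0.79609)/1.43257 + 308.6 = 553.3888, v = 643.5·(+0.04179)/1.43257 + 227.7 = 246.4726
M3: Pc = R·M3+t = (+0.62175, +0.02960, +1.42345); u = 440.5·(+0.62175)/1.42345 + 308.6 = 501.0064, v = 643.5·(+0.02960)/1.42345 + 227.7 = 241.0820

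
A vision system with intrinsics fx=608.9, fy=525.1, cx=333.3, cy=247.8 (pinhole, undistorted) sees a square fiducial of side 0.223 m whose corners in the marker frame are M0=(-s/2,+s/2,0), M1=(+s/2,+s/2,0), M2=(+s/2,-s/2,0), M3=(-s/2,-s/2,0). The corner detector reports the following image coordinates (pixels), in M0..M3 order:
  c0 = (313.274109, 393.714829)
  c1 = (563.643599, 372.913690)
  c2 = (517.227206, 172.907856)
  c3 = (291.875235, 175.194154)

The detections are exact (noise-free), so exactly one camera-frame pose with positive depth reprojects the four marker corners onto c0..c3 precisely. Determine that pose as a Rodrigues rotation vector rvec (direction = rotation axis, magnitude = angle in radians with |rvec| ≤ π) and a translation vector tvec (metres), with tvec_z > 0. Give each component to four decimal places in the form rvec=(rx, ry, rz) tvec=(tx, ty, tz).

rvec=(-0.2983, -0.1941, -0.0695) tvec=(0.0823, 0.0254, 0.5440)

Intrinsics K: fx=608.9, fy=525.1, cx=333.3, cy=247.8
Marker side s = 0.223 m; corners in marker frame (Z=0):
  M0 = (-0.1115, +0.1115, 0)
  M1 = (+0.1115, +0.1115, 0)
  M2 = (+0.1115, -0.1115, 0)
  M3 = (-0.1115, -0.1115, 0)
Detected image corners:
  c0 = (313.274109, 393.714829) px
  c1 = (563.643599, 372.913690) px
  c2 = (517.227206, 172.907856) px
  c3 = (291.875235, 175.194154) px
Planar DLT: solve 8×8 A·h = b for H (H[2,2]=1):
  H  [+1218.41050 -66.55109 +425.39222]
  H  [+53.17213 +790.64459 +272.33172]
  H  [+0.36784 -0.52408 +1.00000]
B = K⁻¹H; ‖b₁‖=1.838284, ‖b₂‖=1.838284; λ = 2/(‖b₁‖+‖b₂‖) = 0.543986, sign → tz>0 ⇒ λ=+0.543986
r₁ = λ·B[:,0] = (+0.97898,-0.03935,+0.20010); r₂ = λ·B[:,1] = (+0.09660,+0.95362,-0.28509)
r₃ = r₁×r₂ = (-0.17960,+0.29843,+0.93738); SVD([r₁ r₂ r₃]) → R = UVᵀ:
  R  [+0.97898 +0.09660 -0.17960]
  R  [-0.03935 +0.95362 +0.29843]
  R  [+0.20010 -0.28509 +0.93738]
t = (+0.08227, +0.02541, +0.54399) m
tr R = 2.869984; θ = arccos((tr R − 1)/2) = 0.362560 rad = 20.773°
axis k = ((R−Rᵀ)₃₂, (R−Rᵀ)₁₃, (R−Rᵀ)₂₁) / (2 sinθ) = (-0.822635, -0.535296, -0.191650)
rvec = θ·k = (-0.298255, -0.194077, -0.069485)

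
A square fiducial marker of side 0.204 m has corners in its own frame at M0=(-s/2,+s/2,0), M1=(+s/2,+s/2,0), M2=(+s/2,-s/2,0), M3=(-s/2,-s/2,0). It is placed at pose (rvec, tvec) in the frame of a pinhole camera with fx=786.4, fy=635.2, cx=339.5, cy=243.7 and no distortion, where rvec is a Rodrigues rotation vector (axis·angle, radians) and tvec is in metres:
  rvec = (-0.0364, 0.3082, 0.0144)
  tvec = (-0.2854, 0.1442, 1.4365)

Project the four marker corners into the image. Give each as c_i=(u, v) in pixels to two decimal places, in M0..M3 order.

c0=(132.91, 350.10) c1=(232.81, 355.60) c2=(235.57, 263.16) c3=(136.03, 261.58)

Intrinsics K: fx=786.4, fy=635.2, cx=339.5, cy=243.7
Marker side s = 0.204 m; corners in marker frame (Z=0):
  M0 = (-0.1020, +0.1020, 0)
  M1 = (+0.1020, +0.1020, 0)
  M2 = (+0.1020, -0.1020, 0)
  M3 = (-0.1020, -0.1020, 0)
rvec = (-0.0364, 0.3082, 0.0144), |rvec| = θ = 0.31068 rad = 17.800°
Rodrigues: sinθ=0.30570, 1−cosθ=0.04787; R = I + sinθ·[k]× + (1−cosθ)·[k]×²:
    [+0.95278 -0.01973 +0.30301]
    [+0.00861 +0.99924 +0.03802]
    [-0.30353 -0.03362 +0.95223]
t = (-0.2854, 0.1442, 1.4365) m
M0: Pc = R·M0+t = (-0.38460, +0.24524, +1.46403); u = 786.4·(-0.38460)/1.46403 + 339.5 = 132.9149, v = 635.2·(+0.24524)/1.46403 + 243.7 = 350.1045
M1: Pc = R·M1+t = (-0.19023, +0.24700, +1.40211); u = 786.4·(-0.19023)/1.40211 + 339.5 = 232.8067, v = 635.2·(+0.24700)/1.40211 + 243.7 = 355.5988
M2: Pc = R·M2+t = (-0.18620, +0.04316, +1.40897); u = 786.4·(-0.18620)/1.40897 + 339.5 = 235.5728, v = 635.2·(+0.04316)/1.40897 + 243.7 = 263.1555
M3: Pc = R·M3+t = (-0.38057, +0.04140, +1.47089); u = 786.4·(-0.38057)/1.47089 + 339.5 = 136.0304, v = 635.2·(+0.04140)/1.47089 + 243.7 = 261.5784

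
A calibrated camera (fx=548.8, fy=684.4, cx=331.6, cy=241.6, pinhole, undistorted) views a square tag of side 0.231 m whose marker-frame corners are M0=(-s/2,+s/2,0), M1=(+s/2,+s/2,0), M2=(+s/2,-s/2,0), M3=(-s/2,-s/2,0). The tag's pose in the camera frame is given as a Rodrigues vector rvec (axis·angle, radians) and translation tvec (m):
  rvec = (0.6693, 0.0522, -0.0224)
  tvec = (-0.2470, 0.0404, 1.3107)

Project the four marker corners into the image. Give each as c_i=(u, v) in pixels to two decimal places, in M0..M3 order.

Intrinsics K: fx=548.8, fy=684.4, cx=331.6, cy=241.6
Marker side s = 0.231 m; corners in marker frame (Z=0):
  M0 = (-0.1155, +0.1155, 0)
  M1 = (+0.1155, +0.1155, 0)
  M2 = (+0.1155, -0.1155, 0)
  M3 = (-0.1155, -0.1155, 0)
rvec = (0.6693, 0.0522, -0.0224), |rvec| = θ = 0.67171 rad = 38.486°
Rodrigues: sinθ=0.62232, 1−cosθ=0.21724; R = I + sinθ·[k]× + (1−cosθ)·[k]×²:
    [+0.99845 +0.03757 +0.04114]
    [-0.00393 +0.78407 -0.62066]
    [-0.05558 +0.61953 +0.78300]
t = (-0.2470, 0.0404, 1.3107) m
M0: Pc = R·M0+t = (-0.35798, +0.13141, +1.38868); u = 548.8·(-0.35798)/1.38868 + 331.6 = 190.1272, v = 684.4·(+0.13141)/1.38868 + 241.6 = 306.3668
M1: Pc = R·M1+t = (-0.12734, +0.13051, +1.37584); u = 548.8·(-0.12734)/1.37584 + 331.6 = 280.8062, v = 684.4·(+0.13051)/1.37584 + 241.6 = 306.5195
M2: Pc = R·M2+t = (-0.13602, -0.05061, +1.23272); u = 548.8·(-0.13602)/1.23272 + 331.6 = 271.0452, v = 684.4·(-0.05061)/1.23272 + 241.6 = 213.4992
M3: Pc = R·M3+t = (-0.36666, -0.04971, +1.24556); u = 548.8·(-0.36666)/1.24556 + 331.6 = 170.0481, v = 684.4·(-0.04971)/1.24556 + 241.6 = 214.2878

c0=(190.13, 306.37) c1=(280.81, 306.52) c2=(271.05, 213.50) c3=(170.05, 214.29)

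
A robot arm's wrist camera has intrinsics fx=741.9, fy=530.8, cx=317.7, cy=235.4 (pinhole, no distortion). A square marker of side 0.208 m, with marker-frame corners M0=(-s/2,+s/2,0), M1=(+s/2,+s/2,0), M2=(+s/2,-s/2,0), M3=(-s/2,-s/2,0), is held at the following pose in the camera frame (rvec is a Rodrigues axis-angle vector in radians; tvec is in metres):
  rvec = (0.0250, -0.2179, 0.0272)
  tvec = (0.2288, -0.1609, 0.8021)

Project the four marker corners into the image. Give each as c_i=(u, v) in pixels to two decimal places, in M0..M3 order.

c0=(435.56, 195.01) c1=(611.28, 200.45) c2=(618.48, 66.09) c3=(442.14, 52.83)

Intrinsics K: fx=741.9, fy=530.8, cx=317.7, cy=235.4
Marker side s = 0.208 m; corners in marker frame (Z=0):
  M0 = (-0.1040, +0.1040, 0)
  M1 = (+0.1040, +0.1040, 0)
  M2 = (+0.1040, -0.1040, 0)
  M3 = (-0.1040, -0.1040, 0)
rvec = (0.0250, -0.2179, 0.0272), |rvec| = θ = 0.22101 rad = 12.663°
Rodrigues: sinθ=0.21921, 1−cosθ=0.02432; R = I + sinθ·[k]× + (1−cosθ)·[k]×²:
    [+0.97599 -0.02969 -0.21579]
    [+0.02427 +0.99932 -0.02775]
    [+0.21647 +0.02185 +0.97605]
t = (0.2288, -0.1609, 0.8021) m
M0: Pc = R·M0+t = (+0.12421, -0.05949, +0.78186); u = 741.9·(+0.12421)/0.78186 + 317.7 = 435.5612, v = 530.8·(-0.05949)/0.78186 + 235.4 = 195.0096
M1: Pc = R·M1+t = (+0.32721, -0.05445, +0.82688); u = 741.9·(+0.32721)/0.82688 + 317.7 = 611.2846, v = 530.8·(-0.05445)/0.82688 + 235.4 = 200.4490
M2: Pc = R·M2+t = (+0.33339, -0.26231, +0.82234); u = 741.9·(+0.33339)/0.82234 + 317.7 = 618.4786, v = 530.8·(-0.26231)/0.82234 + 235.4 = 66.0884
M3: Pc = R·M3+t = (+0.13039, -0.26735, +0.77732); u = 741.9·(+0.13039)/0.77732 + 317.7 = 442.1447, v = 530.8·(-0.26735)/0.77732 + 235.4 = 52.8345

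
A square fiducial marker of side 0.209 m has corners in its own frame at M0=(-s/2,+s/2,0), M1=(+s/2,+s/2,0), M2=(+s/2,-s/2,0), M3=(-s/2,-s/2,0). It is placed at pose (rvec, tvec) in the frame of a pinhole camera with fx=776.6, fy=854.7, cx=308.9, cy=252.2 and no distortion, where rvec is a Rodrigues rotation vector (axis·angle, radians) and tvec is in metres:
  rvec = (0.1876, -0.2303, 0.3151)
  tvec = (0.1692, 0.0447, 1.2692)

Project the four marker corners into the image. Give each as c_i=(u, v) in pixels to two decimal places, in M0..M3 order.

Intrinsics K: fx=776.6, fy=854.7, cx=308.9, cy=252.2
Marker side s = 0.209 m; corners in marker frame (Z=0):
  M0 = (-0.1045, +0.1045, 0)
  M1 = (+0.1045, +0.1045, 0)
  M2 = (+0.1045, -0.1045, 0)
  M3 = (-0.1045, -0.1045, 0)
rvec = (0.1876, -0.2303, 0.3151), |rvec| = θ = 0.43304 rad = 24.811°
Rodrigues: sinθ=0.41963, 1−cosθ=0.09230; R = I + sinθ·[k]× + (1−cosθ)·[k]×²:
    [+0.92502 -0.32661 -0.19407]
    [+0.28408 +0.93380 -0.21751]
    [+0.25227 +0.14607 +0.95657]
t = (0.1692, 0.0447, 1.2692) m
M0: Pc = R·M0+t = (+0.03840, +0.11260, +1.25810); u = 776.6·(+0.03840)/1.25810 + 308.9 = 332.6064, v = 854.7·(+0.11260)/1.25810 + 252.2 = 328.6931
M1: Pc = R·M1+t = (+0.23173, +0.17197, +1.31083); u = 776.6·(+0.23173)/1.31083 + 308.9 = 446.1908, v = 854.7·(+0.17197)/1.31083 + 252.2 = 364.3289
M2: Pc = R·M2+t = (+0.30000, -0.02320, +1.28030); u = 776.6·(+0.30000)/1.28030 + 308.9 = 490.8705, v = 854.7·(-0.02320)/1.28030 + 252.2 = 236.7146
M3: Pc = R·M3+t = (+0.10667, -0.08257, +1.22757); u = 776.6·(+0.10667)/1.22757 + 308.9 = 376.3803, v = 854.7·(-0.08257)/1.22757 + 252.2 = 194.7115

c0=(332.61, 328.69) c1=(446.19, 364.33) c2=(490.87, 236.71) c3=(376.38, 194.71)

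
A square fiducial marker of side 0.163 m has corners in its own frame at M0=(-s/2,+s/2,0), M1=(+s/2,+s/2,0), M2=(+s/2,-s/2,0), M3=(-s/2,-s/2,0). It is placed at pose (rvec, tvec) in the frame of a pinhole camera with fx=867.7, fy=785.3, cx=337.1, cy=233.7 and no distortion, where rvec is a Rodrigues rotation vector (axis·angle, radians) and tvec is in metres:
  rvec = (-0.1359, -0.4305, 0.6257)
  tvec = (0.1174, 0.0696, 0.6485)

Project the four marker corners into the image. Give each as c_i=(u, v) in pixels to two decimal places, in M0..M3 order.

c0=(358.01, 347.45) c1=(512.53, 453.28) c2=(611.28, 292.65) c3=(475.38, 179.32)

Intrinsics K: fx=867.7, fy=785.3, cx=337.1, cy=233.7
Marker side s = 0.163 m; corners in marker frame (Z=0):
  M0 = (-0.0815, +0.0815, 0)
  M1 = (+0.0815, +0.0815, 0)
  M2 = (+0.0815, -0.0815, 0)
  M3 = (-0.0815, -0.0815, 0)
rvec = (-0.1359, -0.4305, 0.6257), |rvec| = θ = 0.77156 rad = 44.207°
Rodrigues: sinθ=0.69725, 1−cosθ=0.28317; R = I + sinθ·[k]× + (1−cosθ)·[k]×²:
    [+0.72561 -0.53761 -0.42949]
    [+0.59327 +0.80498 -0.00532]
    [+0.34859 -0.25094 +0.90306]
t = (0.1174, 0.0696, 0.6485) m
M0: Pc = R·M0+t = (+0.01445, +0.08685, +0.59964); u = 867.7·(+0.01445)/0.59964 + 337.1 = 358.0058, v = 785.3·(+0.08685)/0.59964 + 233.7 = 347.4469
M1: Pc = R·M1+t = (+0.13272, +0.18356, +0.65646); u = 867.7·(+0.13272)/0.65646 + 337.1 = 512.5305, v = 785.3·(+0.18356)/0.65646 + 233.7 = 453.2844
M2: Pc = R·M2+t = (+0.22035, +0.05235, +0.69736); u = 867.7·(+0.22035)/0.69736 + 337.1 = 611.2761, v = 785.3·(+0.05235)/0.69736 + 233.7 = 292.6462
M3: Pc = R·M3+t = (+0.10208, -0.04436, +0.64054); u = 867.7·(+0.10208)/0.64054 + 337.1 = 475.3785, v = 785.3·(-0.04436)/0.64054 + 233.7 = 179.3175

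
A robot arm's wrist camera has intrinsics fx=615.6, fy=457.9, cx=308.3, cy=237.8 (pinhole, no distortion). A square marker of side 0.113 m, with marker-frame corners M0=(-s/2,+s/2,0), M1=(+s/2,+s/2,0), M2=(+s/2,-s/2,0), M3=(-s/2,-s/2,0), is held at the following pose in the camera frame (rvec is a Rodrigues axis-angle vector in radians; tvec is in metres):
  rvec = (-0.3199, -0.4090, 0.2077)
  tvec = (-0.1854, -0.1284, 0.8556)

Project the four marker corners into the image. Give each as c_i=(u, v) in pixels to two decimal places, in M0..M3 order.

Intrinsics K: fx=615.6, fy=457.9, cx=308.3, cy=237.8
Marker side s = 0.113 m; corners in marker frame (Z=0):
  M0 = (-0.0565, +0.0565, 0)
  M1 = (+0.0565, +0.0565, 0)
  M2 = (+0.0565, -0.0565, 0)
  M3 = (-0.0565, -0.0565, 0)
rvec = (-0.3199, -0.4090, 0.2077), |rvec| = θ = 0.55925 rad = 32.042°
Rodrigues: sinθ=0.53055, 1−cosθ=0.15234; R = I + sinθ·[k]× + (1−cosθ)·[k]×²:
    [+0.89750 -0.13331 -0.42038]
    [+0.26077 +0.92914 +0.26210]
    [+0.35565 -0.34486 +0.86867]
t = (-0.1854, -0.1284, 0.8556) m
M0: Pc = R·M0+t = (-0.24364, -0.09064, +0.81602); u = 615.6·(-0.24364)/0.81602 + 308.3 = 124.4992, v = 457.9·(-0.09064)/0.81602 + 237.8 = 186.9400
M1: Pc = R·M1+t = (-0.14222, -0.06117, +0.85621); u = 615.6·(-0.14222)/0.85621 + 308.3 = 206.0440, v = 457.9·(-0.06117)/0.85621 + 237.8 = 205.0864
M2: Pc = R·M2+t = (-0.12716, -0.16616, +0.89518); u = 615.6·(-0.12716)/0.89518 + 308.3 = 220.8548, v = 457.9·(-0.16616)/0.89518 + 237.8 = 152.8048
M3: Pc = R·M3+t = (-0.22858, -0.19563, +0.85499); u = 615.6·(-0.22858)/0.85499 + 308.3 = 143.7228, v = 457.9·(-0.19563)/0.85499 + 237.8 = 133.0281

c0=(124.50, 186.94) c1=(206.04, 205.09) c2=(220.85, 152.80) c3=(143.72, 133.03)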